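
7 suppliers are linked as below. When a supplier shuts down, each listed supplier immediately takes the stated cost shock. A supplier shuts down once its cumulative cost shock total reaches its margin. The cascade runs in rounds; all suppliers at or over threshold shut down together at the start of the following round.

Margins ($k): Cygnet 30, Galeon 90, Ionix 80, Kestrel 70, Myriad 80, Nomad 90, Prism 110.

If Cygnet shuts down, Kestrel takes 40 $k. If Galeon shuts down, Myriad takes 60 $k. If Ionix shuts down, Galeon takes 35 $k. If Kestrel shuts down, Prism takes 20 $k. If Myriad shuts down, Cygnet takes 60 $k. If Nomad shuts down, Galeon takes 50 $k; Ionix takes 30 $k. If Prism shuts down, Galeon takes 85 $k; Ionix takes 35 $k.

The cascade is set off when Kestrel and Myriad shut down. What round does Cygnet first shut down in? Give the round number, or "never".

Round 1 — Kestrel, Myriad shut down (initial).
  Cygnet: +60 → 60 ≥ 30
  Prism: +20 → 20 < 110
Round 2 — Cygnet shuts down.
No further shutdowns.

2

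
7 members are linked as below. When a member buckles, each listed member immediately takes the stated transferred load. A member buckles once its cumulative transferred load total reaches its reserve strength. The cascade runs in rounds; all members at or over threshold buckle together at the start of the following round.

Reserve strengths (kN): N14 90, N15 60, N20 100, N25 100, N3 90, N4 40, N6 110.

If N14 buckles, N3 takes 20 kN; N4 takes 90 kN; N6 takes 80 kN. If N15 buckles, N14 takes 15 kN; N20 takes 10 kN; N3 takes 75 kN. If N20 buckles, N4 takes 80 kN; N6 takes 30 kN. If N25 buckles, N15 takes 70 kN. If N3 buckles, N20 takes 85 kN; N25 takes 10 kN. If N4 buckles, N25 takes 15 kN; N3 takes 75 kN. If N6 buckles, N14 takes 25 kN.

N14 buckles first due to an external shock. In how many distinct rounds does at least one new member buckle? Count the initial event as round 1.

3

Round 1 — N14 buckles (initial).
  N3: +20 → 20 < 90
  N4: +90 → 90 ≥ 40
  N6: +80 → 80 < 110
Round 2 — N4 buckles.
  N25: +15 → 15 < 100
  N3: +75 → 95 ≥ 90
Round 3 — N3 buckles.
  N20: +85 → 85 < 100
  N25: +10 → 25 < 100
No further bucklings.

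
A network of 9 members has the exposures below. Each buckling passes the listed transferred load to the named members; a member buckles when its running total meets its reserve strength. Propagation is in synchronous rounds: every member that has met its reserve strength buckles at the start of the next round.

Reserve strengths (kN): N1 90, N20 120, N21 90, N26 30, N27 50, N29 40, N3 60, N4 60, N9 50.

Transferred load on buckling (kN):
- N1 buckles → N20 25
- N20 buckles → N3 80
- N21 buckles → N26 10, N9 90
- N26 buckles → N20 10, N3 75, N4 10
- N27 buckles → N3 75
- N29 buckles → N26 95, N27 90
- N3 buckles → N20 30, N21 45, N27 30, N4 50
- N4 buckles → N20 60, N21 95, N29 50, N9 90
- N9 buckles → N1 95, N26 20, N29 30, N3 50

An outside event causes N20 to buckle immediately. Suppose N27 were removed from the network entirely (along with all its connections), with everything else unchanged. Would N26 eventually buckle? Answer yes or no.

With N27 removed:
Round 1 — N20 buckles (initial).
  N3: +80 → 80 ≥ 60
Round 2 — N3 buckles.
  N21: +45 → 45 < 90
  N4: +50 → 50 < 60
No further bucklings.

no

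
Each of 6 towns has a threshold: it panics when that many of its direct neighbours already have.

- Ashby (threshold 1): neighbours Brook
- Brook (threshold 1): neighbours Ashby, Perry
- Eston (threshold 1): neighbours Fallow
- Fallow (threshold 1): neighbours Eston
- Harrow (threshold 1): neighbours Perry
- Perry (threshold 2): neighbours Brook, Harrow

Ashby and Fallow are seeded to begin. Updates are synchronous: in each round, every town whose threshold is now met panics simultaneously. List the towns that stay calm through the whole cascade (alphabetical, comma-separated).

Round 1 — Ashby, Fallow panic (initial).
Round 2 — checking thresholds:
  Brook: 1 of 2 neighbours ≥ 1, panics.
  Eston: 1 of 1 neighbours ≥ 1, panics.
Round 3 — no new panics; cascade stops.

Harrow, Perry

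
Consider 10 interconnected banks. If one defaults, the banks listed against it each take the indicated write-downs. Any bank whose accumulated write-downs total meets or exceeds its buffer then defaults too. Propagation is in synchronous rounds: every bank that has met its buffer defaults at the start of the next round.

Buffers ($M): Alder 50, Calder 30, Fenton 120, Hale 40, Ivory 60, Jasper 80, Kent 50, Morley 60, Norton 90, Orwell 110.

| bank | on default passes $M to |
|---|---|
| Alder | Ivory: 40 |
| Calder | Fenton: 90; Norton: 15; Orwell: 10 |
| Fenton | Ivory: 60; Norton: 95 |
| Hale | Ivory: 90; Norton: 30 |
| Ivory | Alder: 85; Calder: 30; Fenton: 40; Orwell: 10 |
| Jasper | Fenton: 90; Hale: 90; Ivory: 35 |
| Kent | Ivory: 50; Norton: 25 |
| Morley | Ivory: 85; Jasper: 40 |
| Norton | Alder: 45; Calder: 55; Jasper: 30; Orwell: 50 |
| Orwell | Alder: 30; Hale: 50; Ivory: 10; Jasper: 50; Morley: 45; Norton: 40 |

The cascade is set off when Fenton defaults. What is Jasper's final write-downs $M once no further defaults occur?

Round 1 — Fenton defaults (initial).
  Ivory: +60 → 60 ≥ 60
  Norton: +95 → 95 ≥ 90
Round 2 — Ivory, Norton default.
  Alder: +85+45 → 130 ≥ 50
  Calder: +30+55 → 85 ≥ 30
  Jasper: +30 → 30 < 80
  Orwell: +10+50 → 60 < 110
Round 3 — Alder, Calder default.
  Orwell: +10 → 70 < 110
No further defaults.

30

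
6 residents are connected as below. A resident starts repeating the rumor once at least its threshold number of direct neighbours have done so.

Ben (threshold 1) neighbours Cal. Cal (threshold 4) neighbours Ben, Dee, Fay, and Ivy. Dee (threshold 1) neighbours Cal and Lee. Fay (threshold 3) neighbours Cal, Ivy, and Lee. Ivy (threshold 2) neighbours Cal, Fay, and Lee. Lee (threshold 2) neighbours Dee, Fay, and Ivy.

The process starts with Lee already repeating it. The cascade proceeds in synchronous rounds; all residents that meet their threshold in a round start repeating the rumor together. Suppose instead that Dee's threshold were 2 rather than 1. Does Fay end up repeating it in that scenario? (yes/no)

no

With Dee's threshold at 2:
Round 1 — Lee starts repeating the rumor (initial).
Round 2 — no new spreads; cascade stops.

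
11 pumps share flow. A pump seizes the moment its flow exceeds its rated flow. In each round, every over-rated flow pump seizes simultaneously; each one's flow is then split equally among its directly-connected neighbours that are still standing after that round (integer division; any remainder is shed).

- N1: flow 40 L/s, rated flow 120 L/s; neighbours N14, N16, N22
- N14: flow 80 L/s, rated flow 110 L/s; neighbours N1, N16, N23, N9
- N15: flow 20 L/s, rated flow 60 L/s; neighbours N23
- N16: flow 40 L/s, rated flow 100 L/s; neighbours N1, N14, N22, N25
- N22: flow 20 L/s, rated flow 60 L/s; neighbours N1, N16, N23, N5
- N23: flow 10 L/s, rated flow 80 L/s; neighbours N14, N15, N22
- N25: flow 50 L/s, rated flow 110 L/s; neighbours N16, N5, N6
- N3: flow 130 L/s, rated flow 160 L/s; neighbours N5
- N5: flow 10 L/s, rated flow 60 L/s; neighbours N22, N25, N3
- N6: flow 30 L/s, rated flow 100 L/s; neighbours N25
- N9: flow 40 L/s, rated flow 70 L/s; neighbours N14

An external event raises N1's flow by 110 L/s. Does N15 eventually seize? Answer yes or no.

no

Round 1 — N1 at 150 > 120. N1 seizes.
  N1 sheds 150 L/s to N14, N16, N22: 50 each.
    N14: 80+50 = 130 > 110
    N16: 40+50 = 90 ≤ 100
    N22: 20+50 = 70 > 60
Round 2 — N14, N22 seize.
  N14 sheds 130 L/s to N16, N23, N9: 43 each (1 lost).
    N16: 90+43 = 133 > 100
    N23: 10+43 = 53 ≤ 80
    N9: 40+43 = 83 > 70
  N22 sheds 70 L/s to N16, N23, N5: 23 each (1 lost).
    N16: 133+23 = 156 > 100
    N23: 53+23 = 76 ≤ 80
    N5: 10+23 = 33 ≤ 60
Round 3 — N16, N9 seize.
  N16 sheds 156 L/s to N25: 156 each.
    N25: 50+156 = 206 > 110
  N9 sheds 83 L/s: no online neighbours, lost.
Round 4 — N25 seizes.
  N25 sheds 206 L/s to N5, N6: 103 each.
    N5: 33+103 = 136 > 60
    N6: 30+103 = 133 > 100
Round 5 — N5, N6 seize.
  N5 sheds 136 L/s to N3: 136 each.
    N3: 130+136 = 266 > 160
  N6 sheds 133 L/s: no online neighbours, lost.
Round 6 — N3 seizes.
  N3 sheds 266 L/s: no online neighbours, lost.
No further seizures.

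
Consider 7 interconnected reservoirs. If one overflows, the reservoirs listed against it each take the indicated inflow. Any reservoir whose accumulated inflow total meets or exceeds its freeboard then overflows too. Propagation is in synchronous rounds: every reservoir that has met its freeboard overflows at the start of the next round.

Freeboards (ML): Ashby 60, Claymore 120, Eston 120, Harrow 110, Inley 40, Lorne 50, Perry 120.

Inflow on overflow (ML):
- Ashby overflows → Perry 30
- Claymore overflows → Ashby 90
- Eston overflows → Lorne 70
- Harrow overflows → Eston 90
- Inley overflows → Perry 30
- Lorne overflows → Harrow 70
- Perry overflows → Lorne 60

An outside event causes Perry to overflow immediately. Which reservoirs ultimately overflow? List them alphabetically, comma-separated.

Lorne, Perry

Round 1 — Perry overflows (initial).
  Lorne: +60 → 60 ≥ 50
Round 2 — Lorne overflows.
  Harrow: +70 → 70 < 110
No further overflows.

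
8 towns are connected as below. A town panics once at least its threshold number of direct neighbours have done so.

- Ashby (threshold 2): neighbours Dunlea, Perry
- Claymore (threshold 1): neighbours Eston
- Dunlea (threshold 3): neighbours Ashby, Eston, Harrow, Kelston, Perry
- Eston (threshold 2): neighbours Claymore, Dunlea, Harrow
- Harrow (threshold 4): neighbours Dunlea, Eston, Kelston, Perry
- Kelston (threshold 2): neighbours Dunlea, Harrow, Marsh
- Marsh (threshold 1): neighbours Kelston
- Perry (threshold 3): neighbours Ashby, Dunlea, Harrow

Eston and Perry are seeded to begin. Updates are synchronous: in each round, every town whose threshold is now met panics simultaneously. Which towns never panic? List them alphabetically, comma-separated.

Round 1 — Eston, Perry panic (initial).
Round 2 — checking thresholds:
  Ashby: 1 of 2 neighbours < 2, below threshold.
  Claymore: 1 of 1 neighbours ≥ 1, panics.
  Dunlea: 2 of 5 neighbours < 3, below threshold.
  Harrow: 2 of 4 neighbours < 4, below threshold.
Round 3 — no new panics; cascade stops.

Ashby, Dunlea, Harrow, Kelston, Marsh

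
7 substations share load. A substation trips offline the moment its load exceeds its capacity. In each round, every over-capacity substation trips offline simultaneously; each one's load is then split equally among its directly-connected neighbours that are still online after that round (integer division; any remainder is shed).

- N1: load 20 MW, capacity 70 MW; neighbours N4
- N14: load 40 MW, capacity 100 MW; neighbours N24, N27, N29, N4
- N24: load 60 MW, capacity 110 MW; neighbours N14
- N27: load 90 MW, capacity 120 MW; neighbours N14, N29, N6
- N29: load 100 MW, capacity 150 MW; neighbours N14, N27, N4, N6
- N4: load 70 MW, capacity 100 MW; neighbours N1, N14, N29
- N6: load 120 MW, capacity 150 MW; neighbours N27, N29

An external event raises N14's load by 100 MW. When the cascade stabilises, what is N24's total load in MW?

95

Round 1 — N14 at 140 > 100. N14 trips offline.
  N14 sheds 140 MW to N24, N27, N29, N4: 35 each.
    N24: 60+35 = 95 ≤ 110
    N27: 90+35 = 125 > 120
    N29: 100+35 = 135 ≤ 150
    N4: 70+35 = 105 > 100
Round 2 — N27, N4 trip offline.
  N27 sheds 125 MW to N29, N6: 62 each (1 lost).
    N29: 135+62 = 197 > 150
    N6: 120+62 = 182 > 150
  N4 sheds 105 MW to N1, N29: 52 each (1 lost).
    N1: 20+52 = 72 > 70
    N29: 197+52 = 249 > 150
Round 3 — N1, N29, N6 trip offline.
  N1 sheds 72 MW: no online neighbours, lost.
  N29 sheds 249 MW: no online neighbours, lost.
  N6 sheds 182 MW: no online neighbours, lost.
No further trips.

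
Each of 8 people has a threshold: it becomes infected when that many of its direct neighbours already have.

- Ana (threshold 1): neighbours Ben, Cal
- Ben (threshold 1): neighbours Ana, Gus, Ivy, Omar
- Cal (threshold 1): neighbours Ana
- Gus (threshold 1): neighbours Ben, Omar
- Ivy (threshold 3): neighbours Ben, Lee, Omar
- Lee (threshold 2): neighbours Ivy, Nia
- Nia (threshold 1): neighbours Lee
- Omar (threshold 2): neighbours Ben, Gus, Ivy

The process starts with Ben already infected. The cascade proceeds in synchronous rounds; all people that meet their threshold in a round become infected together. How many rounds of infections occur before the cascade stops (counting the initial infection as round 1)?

Round 1 — Ben becomes infected (initial).
Round 2 — checking thresholds:
  Ana: 1 of 2 neighbours ≥ 1, becomes infected.
  Gus: 1 of 2 neighbours ≥ 1, becomes infected.
  Ivy: 1 of 3 neighbours < 3, holds.
  Omar: 1 of 3 neighbours < 2, holds.
Round 3 — checking thresholds:
  Cal: 1 of 1 neighbours ≥ 1, becomes infected.
  Ivy: 1 of 3 neighbours < 3, holds.
  Omar: 2 of 3 neighbours ≥ 2, becomes infected.
Round 4 — no new infections; cascade stops.

3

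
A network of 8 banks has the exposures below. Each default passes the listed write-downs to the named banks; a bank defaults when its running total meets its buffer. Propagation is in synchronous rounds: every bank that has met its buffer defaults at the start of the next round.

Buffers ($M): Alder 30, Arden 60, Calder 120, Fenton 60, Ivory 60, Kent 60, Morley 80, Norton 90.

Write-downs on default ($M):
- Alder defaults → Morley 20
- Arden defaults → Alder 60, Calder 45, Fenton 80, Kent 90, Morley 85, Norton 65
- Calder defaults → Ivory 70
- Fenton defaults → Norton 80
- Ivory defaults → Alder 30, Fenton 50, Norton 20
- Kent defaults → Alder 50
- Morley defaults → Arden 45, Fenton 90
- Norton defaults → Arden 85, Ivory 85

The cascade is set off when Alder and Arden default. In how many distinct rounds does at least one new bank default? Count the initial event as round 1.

4

Round 1 — Alder, Arden default (initial).
  Calder: +45 → 45 < 120
  Fenton: +80 → 80 ≥ 60
  Kent: +90 → 90 ≥ 60
  Morley: +20+85 → 105 ≥ 80
  Norton: +65 → 65 < 90
Round 2 — Fenton, Kent, Morley default.
  Norton: +80 → 145 ≥ 90
Round 3 — Norton defaults.
  Ivory: +85 → 85 ≥ 60
Round 4 — Ivory defaults.
No further defaults.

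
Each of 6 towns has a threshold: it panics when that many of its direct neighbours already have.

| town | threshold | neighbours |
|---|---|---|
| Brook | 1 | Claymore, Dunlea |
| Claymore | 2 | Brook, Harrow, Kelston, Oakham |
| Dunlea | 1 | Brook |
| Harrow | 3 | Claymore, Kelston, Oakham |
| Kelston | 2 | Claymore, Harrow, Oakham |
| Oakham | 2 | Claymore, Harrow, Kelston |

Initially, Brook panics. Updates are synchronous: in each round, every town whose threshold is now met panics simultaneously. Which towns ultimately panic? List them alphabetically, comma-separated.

Brook, Dunlea

Round 1 — Brook panics (initial).
Round 2 — checking thresholds:
  Claymore: 1 of 4 neighbours < 2, holds.
  Dunlea: 1 of 1 neighbours ≥ 1, panics.
Round 3 — no new panics; cascade stops.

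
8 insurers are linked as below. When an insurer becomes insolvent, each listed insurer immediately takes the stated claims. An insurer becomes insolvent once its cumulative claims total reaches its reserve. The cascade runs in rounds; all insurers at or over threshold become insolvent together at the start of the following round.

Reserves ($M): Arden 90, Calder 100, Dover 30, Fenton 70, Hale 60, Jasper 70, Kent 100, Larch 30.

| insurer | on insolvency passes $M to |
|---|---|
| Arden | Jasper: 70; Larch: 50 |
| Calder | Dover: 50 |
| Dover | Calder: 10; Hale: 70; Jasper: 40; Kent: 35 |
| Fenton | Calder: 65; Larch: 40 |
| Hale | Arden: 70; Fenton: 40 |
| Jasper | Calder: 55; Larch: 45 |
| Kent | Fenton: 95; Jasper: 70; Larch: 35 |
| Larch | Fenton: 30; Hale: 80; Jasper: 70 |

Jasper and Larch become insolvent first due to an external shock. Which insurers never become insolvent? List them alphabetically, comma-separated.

Arden, Kent

Round 1 — Jasper, Larch become insolvent (initial).
  Calder: +55 → 55 < 100
  Fenton: +30 → 30 < 70
  Hale: +80 → 80 ≥ 60
Round 2 — Hale becomes insolvent.
  Arden: +70 → 70 < 90
  Fenton: +40 → 70 ≥ 70
Round 3 — Fenton becomes insolvent.
  Calder: +65 → 120 ≥ 100
Round 4 — Calder becomes insolvent.
  Dover: +50 → 50 ≥ 30
Round 5 — Dover becomes insolvent.
  Kent: +35 → 35 < 100
No further insolvencies.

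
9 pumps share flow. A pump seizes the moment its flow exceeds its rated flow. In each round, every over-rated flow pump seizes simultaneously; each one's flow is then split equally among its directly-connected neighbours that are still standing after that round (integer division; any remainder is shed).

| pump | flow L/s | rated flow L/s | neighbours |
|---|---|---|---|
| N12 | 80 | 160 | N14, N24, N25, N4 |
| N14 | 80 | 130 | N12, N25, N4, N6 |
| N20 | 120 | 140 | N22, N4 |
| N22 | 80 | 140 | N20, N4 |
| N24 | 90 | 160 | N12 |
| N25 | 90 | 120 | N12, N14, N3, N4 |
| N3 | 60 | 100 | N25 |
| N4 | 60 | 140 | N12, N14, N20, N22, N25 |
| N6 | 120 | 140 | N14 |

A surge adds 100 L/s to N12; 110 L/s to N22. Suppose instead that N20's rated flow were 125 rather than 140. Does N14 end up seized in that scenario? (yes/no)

yes

With N20's rated flow at 125:
Round 1 — N12 at 180 > 160; N22 at 190 > 140. N12, N22 seize.
  N12 sheds 180 L/s to N14, N24, N25, N4: 45 each.
    N14: 80+45 = 125 ≤ 130
    N24: 90+45 = 135 ≤ 160
    N25: 90+45 = 135 > 120
    N4: 60+45 = 105 ≤ 140
  N22 sheds 190 L/s to N20, N4: 95 each.
    N20: 120+95 = 215 > 125
    N4: 105+95 = 200 > 140
Round 2 — N20, N25, N4 seize.
  N20 sheds 215 L/s: no online neighbours, lost.
  N25 sheds 135 L/s to N14, N3: 67 each (1 lost).
    N14: 125+67 = 192 > 130
    N3: 60+67 = 127 > 100
  N4 sheds 200 L/s to N14: 200 each.
    N14: 192+200 = 392 > 130
Round 3 — N14, N3 seize.
  N14 sheds 392 L/s to N6: 392 each.
    N6: 120+392 = 512 > 140
  N3 sheds 127 L/s: no online neighbours, lost.
Round 4 — N6 seizes.
  N6 sheds 512 L/s: no online neighbours, lost.
No further seizures.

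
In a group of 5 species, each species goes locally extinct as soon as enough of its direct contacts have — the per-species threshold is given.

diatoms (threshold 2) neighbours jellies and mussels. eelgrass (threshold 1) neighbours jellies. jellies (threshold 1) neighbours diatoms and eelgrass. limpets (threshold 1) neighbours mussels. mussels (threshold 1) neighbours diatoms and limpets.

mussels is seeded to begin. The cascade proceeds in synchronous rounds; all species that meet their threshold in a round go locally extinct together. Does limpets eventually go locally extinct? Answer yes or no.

Round 1 — mussels goes locally extinct (initial).
Round 2 — checking thresholds:
  diatoms: 1 of 2 neighbours < 2, holds.
  limpets: 1 of 1 neighbours ≥ 1, goes locally extinct.
Round 3 — no new extinctions; cascade stops.

yes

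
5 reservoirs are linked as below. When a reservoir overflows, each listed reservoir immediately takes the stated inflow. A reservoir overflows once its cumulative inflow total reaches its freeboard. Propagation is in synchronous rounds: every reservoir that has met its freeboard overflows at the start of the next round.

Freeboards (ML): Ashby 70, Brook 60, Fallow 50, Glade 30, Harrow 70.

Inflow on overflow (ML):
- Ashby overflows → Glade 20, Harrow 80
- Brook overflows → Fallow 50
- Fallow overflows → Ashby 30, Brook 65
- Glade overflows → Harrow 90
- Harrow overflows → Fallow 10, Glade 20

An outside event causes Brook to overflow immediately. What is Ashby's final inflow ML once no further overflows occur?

Round 1 — Brook overflows (initial).
  Fallow: +50 → 50 ≥ 50
Round 2 — Fallow overflows.
  Ashby: +30 → 30 < 70
No further overflows.

30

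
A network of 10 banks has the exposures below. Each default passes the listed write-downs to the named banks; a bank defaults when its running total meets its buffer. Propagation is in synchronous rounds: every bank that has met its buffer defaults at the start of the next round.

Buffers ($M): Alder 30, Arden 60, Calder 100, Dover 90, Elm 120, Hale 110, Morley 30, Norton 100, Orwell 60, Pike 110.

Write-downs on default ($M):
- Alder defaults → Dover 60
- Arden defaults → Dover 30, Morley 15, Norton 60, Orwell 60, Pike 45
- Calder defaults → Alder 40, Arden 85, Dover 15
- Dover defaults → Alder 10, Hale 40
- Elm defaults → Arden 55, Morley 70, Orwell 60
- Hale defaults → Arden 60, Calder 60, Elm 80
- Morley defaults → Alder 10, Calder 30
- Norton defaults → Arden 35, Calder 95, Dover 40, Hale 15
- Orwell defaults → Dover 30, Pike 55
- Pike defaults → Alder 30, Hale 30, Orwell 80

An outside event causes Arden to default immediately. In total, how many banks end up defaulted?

2

Round 1 — Arden defaults (initial).
  Dover: +30 → 30 < 90
  Morley: +15 → 15 < 30
  Norton: +60 → 60 < 100
  Orwell: +60 → 60 ≥ 60
  Pike: +45 → 45 < 110
Round 2 — Orwell defaults.
  Dover: +30 → 60 < 90
  Pike: +55 → 100 < 110
No further defaults.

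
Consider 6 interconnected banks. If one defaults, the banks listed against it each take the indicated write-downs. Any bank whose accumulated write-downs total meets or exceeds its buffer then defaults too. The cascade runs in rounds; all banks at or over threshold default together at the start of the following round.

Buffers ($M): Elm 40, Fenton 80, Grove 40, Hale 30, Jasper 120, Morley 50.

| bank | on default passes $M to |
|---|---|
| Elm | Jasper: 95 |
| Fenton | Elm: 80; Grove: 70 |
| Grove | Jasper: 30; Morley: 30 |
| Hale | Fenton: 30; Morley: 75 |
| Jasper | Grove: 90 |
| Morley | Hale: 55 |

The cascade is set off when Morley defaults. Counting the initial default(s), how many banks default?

2

Round 1 — Morley defaults (initial).
  Hale: +55 → 55 ≥ 30
Round 2 — Hale defaults.
  Fenton: +30 → 30 < 80
No further defaults.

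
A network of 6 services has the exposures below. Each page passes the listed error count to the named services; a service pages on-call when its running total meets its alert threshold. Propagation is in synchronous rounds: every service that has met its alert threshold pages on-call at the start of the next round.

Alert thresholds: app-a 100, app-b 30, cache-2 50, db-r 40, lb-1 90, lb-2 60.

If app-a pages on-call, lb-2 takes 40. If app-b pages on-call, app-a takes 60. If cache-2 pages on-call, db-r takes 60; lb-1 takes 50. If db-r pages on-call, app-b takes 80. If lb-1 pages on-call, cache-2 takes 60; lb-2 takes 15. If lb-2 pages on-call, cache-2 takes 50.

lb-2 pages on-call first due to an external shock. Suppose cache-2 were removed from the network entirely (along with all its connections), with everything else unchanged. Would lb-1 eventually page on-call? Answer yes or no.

no

With cache-2 removed:
Round 1 — lb-2 pages on-call (initial).
No further pages.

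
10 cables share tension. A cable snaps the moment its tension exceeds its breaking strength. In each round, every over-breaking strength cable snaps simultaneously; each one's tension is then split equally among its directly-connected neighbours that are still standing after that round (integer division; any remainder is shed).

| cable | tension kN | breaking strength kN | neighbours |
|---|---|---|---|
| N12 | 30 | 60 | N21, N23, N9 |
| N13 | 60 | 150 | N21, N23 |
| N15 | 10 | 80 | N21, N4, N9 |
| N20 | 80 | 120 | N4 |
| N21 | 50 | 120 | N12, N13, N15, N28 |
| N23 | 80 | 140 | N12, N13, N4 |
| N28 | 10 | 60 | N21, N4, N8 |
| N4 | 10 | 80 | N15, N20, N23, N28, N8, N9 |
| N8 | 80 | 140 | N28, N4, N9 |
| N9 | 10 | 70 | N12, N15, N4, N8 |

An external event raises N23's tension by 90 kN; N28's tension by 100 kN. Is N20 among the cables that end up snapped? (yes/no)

Round 1 — N23 at 170 > 140; N28 at 110 > 60. N23, N28 snap.
  N23 sheds 170 kN to N12, N13, N4: 56 each (2 lost).
    N12: 30+56 = 86 > 60
    N13: 60+56 = 116 ≤ 150
    N4: 10+56 = 66 ≤ 80
  N28 sheds 110 kN to N21, N4, N8: 36 each (2 lost).
    N21: 50+36 = 86 ≤ 120
    N4: 66+36 = 102 > 80
    N8: 80+36 = 116 ≤ 140
Round 2 — N12, N4 snap.
  N12 sheds 86 kN to N21, N9: 43 each.
    N21: 86+43 = 129 > 120
    N9: 10+43 = 53 ≤ 70
  N4 sheds 102 kN to N15, N20, N8, N9: 25 each (2 lost).
    N15: 10+25 = 35 ≤ 80
    N20: 80+25 = 105 ≤ 120
    N8: 116+25 = 141 > 140
    N9: 53+25 = 78 > 70
Round 3 — N21, N8, N9 snap.
  N21 sheds 129 kN to N13, N15: 64 each (1 lost).
    N13: 116+64 = 180 > 150
    N15: 35+64 = 99 > 80
  N8 sheds 141 kN: no online neighbours, lost.
  N9 sheds 78 kN to N15: 78 each.
    N15: 99+78 = 177 > 80
Round 4 — N13, N15 snap.
  N13 sheds 180 kN: no online neighbours, lost.
  N15 sheds 177 kN: no online neighbours, lost.
No further breaks.

no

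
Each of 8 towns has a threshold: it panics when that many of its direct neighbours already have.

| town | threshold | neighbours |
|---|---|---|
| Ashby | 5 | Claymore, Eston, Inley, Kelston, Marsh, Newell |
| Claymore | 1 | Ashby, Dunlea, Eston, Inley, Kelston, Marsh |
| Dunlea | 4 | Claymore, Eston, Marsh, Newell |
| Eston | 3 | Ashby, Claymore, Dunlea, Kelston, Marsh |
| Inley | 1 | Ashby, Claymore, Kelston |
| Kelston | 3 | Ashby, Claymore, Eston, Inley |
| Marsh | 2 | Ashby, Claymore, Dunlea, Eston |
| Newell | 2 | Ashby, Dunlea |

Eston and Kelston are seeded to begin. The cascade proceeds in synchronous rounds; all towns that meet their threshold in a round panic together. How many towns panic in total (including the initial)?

6

Round 1 — Eston, Kelston panic (initial).
Round 2 — checking thresholds:
  Ashby: 2 of 6 neighbours < 5, below threshold.
  Claymore: 2 of 6 neighbours ≥ 1, panics.
  Dunlea: 1 of 4 neighbours < 4, below threshold.
  Inley: 1 of 3 neighbours ≥ 1, panics.
  Marsh: 1 of 4 neighbours < 2, below threshold.
Round 3 — checking thresholds:
  Ashby: 4 of 6 neighbours < 5, below threshold.
  Dunlea: 2 of 4 neighbours < 4, below threshold.
  Marsh: 2 of 4 neighbours ≥ 2, panics.
Round 4 — checking thresholds:
  Ashby: 5 of 6 neighbours ≥ 5, panics.
  Dunlea: 3 of 4 neighbours < 4, below threshold.
Round 5 — no new panics; cascade stops.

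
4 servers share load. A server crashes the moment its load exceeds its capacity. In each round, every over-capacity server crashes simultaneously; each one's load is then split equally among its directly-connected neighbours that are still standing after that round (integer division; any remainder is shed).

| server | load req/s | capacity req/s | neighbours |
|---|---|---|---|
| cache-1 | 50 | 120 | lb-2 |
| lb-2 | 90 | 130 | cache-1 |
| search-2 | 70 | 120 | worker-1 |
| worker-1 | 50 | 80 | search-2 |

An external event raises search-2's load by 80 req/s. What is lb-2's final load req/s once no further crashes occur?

90

Round 1 — search-2 at 150 > 120. search-2 crashes.
  search-2 sheds 150 req/s to worker-1: 150 each.
    worker-1: 50+150 = 200 > 80
Round 2 — worker-1 crashes.
  worker-1 sheds 200 req/s: no online neighbours, lost.
No further crashes.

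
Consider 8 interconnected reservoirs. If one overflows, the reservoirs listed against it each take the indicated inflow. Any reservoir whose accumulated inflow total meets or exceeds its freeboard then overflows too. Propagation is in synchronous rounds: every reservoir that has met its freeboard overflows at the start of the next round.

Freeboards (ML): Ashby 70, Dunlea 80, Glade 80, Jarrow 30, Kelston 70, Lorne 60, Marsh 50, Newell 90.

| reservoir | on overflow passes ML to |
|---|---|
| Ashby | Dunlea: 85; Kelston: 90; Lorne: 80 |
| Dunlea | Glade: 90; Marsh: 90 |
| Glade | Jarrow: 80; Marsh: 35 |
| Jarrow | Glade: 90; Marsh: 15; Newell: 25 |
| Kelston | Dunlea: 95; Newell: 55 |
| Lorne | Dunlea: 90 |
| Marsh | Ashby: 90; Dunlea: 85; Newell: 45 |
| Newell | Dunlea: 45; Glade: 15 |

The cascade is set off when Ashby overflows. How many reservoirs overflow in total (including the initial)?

Round 1 — Ashby overflows (initial).
  Dunlea: +85 → 85 ≥ 80
  Kelston: +90 → 90 ≥ 70
  Lorne: +80 → 80 ≥ 60
Round 2 — Dunlea, Kelston, Lorne overflow.
  Glade: +90 → 90 ≥ 80
  Marsh: +90 → 90 ≥ 50
  Newell: +55 → 55 < 90
Round 3 — Glade, Marsh overflow.
  Jarrow: +80 → 80 ≥ 30
  Newell: +45 → 100 ≥ 90
Round 4 — Jarrow, Newell overflow.
No further overflows.

8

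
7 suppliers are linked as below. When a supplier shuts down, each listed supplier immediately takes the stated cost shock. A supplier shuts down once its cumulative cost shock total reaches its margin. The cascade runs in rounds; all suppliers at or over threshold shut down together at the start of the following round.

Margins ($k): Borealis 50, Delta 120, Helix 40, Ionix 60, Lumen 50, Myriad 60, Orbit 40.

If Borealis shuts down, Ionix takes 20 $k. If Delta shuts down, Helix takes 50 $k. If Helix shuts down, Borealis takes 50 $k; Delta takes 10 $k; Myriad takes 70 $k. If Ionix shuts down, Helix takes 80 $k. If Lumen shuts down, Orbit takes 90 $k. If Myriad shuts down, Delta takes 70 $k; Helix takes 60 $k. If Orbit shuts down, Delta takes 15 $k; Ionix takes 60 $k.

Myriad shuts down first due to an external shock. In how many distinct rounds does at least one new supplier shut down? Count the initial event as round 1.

Round 1 — Myriad shuts down (initial).
  Delta: +70 → 70 < 120
  Helix: +60 → 60 ≥ 40
Round 2 — Helix shuts down.
  Borealis: +50 → 50 ≥ 50
  Delta: +10 → 80 < 120
Round 3 — Borealis shuts down.
  Ionix: +20 → 20 < 60
No further shutdowns.

3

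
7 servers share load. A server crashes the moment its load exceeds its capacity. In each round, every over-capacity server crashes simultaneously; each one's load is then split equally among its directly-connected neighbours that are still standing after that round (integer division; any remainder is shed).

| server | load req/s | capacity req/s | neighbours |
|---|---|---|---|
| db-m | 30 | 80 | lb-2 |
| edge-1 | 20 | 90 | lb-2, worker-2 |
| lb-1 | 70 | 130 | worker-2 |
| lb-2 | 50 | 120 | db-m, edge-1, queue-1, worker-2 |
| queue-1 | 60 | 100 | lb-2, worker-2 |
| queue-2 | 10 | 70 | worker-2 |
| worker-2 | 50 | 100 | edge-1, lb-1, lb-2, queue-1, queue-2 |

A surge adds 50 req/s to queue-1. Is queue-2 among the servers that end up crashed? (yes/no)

Round 1 — queue-1 at 110 > 100. queue-1 crashes.
  queue-1 sheds 110 req/s to lb-2, worker-2: 55 each.
    lb-2: 50+55 = 105 ≤ 120
    worker-2: 50+55 = 105 > 100
Round 2 — worker-2 crashes.
  worker-2 sheds 105 req/s to edge-1, lb-1, lb-2, queue-2: 26 each (1 lost).
    edge-1: 20+26 = 46 ≤ 90
    lb-1: 70+26 = 96 ≤ 130
    lb-2: 105+26 = 131 > 120
    queue-2: 10+26 = 36 ≤ 70
Round 3 — lb-2 crashes.
  lb-2 sheds 131 req/s to db-m, edge-1: 65 each (1 lost).
    db-m: 30+65 = 95 > 80
    edge-1: 46+65 = 111 > 90
Round 4 — db-m, edge-1 crash.
  db-m sheds 95 req/s: no online neighbours, lost.
  edge-1 sheds 111 req/s: no online neighbours, lost.
No further crashes.

no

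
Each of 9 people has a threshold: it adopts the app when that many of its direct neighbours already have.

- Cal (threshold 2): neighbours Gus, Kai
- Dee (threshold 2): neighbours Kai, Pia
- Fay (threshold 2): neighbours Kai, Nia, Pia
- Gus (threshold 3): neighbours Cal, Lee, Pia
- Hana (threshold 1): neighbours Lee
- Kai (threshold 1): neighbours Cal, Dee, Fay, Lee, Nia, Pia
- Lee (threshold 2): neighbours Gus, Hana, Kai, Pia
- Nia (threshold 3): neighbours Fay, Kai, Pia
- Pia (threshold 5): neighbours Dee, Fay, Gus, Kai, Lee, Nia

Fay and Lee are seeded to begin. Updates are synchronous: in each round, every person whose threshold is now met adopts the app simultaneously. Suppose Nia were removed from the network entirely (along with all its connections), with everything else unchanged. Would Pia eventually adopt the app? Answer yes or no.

no

With Nia removed:
Round 1 — Fay, Lee adopt the app (initial).
Round 2 — checking thresholds:
  Gus: 1 of 3 neighbours < 3, holds.
  Hana: 1 of 1 neighbours ≥ 1, adopts the app.
  Kai: 2 of 5 neighbours ≥ 1, adopts the app.
  Pia: 2 of 5 neighbours < 5, holds.
Round 3 — no new adoptions; cascade stops.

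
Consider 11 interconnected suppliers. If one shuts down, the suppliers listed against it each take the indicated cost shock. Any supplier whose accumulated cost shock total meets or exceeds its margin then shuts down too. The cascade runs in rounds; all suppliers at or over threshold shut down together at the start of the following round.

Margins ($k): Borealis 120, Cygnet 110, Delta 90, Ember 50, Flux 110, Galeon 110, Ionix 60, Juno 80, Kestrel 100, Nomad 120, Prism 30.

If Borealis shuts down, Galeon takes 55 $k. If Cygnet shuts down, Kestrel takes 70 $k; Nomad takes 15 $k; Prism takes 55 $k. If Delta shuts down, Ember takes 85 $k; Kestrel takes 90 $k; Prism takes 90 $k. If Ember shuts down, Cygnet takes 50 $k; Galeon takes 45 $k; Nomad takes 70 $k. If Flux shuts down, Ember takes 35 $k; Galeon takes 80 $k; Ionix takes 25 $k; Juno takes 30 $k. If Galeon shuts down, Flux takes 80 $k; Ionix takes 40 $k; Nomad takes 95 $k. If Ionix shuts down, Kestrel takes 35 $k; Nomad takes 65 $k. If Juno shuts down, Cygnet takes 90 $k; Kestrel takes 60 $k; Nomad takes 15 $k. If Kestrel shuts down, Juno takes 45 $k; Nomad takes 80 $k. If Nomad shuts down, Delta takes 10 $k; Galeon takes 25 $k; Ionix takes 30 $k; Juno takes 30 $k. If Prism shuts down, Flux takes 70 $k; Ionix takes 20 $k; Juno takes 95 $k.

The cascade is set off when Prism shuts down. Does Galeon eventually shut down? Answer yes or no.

Round 1 — Prism shuts down (initial).
  Flux: +70 → 70 < 110
  Ionix: +20 → 20 < 60
  Juno: +95 → 95 ≥ 80
Round 2 — Juno shuts down.
  Cygnet: +90 → 90 < 110
  Kestrel: +60 → 60 < 100
  Nomad: +15 → 15 < 120
No further shutdowns.

no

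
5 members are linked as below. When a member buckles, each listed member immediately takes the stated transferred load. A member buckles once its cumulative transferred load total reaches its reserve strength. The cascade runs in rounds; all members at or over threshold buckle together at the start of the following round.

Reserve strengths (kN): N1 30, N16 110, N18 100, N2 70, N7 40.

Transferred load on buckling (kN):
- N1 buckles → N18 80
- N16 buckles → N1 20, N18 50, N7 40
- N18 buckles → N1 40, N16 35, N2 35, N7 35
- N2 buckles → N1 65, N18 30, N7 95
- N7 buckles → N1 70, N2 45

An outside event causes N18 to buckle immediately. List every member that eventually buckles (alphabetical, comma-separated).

Round 1 — N18 buckles (initial).
  N1: +40 → 40 ≥ 30
  N16: +35 → 35 < 110
  N2: +35 → 35 < 70
  N7: +35 → 35 < 40
Round 2 — N1 buckles.
No further bucklings.

N1, N18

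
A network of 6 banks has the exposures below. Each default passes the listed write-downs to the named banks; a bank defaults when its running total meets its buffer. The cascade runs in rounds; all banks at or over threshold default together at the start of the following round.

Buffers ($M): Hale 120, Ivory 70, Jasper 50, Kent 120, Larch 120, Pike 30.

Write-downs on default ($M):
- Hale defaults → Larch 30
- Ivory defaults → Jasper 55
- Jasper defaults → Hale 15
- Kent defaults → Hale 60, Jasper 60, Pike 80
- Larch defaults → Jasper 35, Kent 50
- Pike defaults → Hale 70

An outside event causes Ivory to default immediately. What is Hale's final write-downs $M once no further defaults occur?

Round 1 — Ivory defaults (initial).
  Jasper: +55 → 55 ≥ 50
Round 2 — Jasper defaults.
  Hale: +15 → 15 < 120
No further defaults.

15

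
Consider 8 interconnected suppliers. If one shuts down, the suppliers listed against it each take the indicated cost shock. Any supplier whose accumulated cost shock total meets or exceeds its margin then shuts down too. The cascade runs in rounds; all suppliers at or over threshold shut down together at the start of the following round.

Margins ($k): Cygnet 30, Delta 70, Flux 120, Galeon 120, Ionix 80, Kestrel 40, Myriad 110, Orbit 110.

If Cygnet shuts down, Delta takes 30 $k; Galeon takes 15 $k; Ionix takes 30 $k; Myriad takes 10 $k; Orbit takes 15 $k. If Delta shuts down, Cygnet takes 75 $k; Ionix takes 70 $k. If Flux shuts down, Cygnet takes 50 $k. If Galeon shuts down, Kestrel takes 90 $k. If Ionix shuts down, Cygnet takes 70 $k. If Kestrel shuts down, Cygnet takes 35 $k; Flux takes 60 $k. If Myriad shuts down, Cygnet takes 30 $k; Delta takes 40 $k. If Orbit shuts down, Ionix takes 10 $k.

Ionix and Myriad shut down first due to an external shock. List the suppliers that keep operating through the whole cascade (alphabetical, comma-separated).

Flux, Galeon, Kestrel, Orbit

Round 1 — Ionix, Myriad shut down (initial).
  Cygnet: +70+30 → 100 ≥ 30
  Delta: +40 → 40 < 70
Round 2 — Cygnet shuts down.
  Delta: +30 → 70 ≥ 70
  Galeon: +15 → 15 < 120
  Orbit: +15 → 15 < 110
Round 3 — Delta shuts down.
No further shutdowns.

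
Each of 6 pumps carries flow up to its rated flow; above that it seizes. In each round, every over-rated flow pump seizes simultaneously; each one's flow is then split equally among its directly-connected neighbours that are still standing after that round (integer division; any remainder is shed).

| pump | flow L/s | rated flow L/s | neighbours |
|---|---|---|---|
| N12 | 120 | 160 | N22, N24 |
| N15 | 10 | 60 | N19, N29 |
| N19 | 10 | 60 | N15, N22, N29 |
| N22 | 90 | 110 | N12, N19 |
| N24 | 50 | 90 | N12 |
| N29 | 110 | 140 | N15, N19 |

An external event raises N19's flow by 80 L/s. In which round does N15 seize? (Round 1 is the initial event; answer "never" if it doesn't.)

Round 1 — N19 at 90 > 60. N19 seizes.
  N19 sheds 90 L/s to N15, N22, N29: 30 each.
    N15: 10+30 = 40 ≤ 60
    N22: 90+30 = 120 > 110
    N29: 110+30 = 140 ≤ 140
Round 2 — N22 seizes.
  N22 sheds 120 L/s to N12: 120 each.
    N12: 120+120 = 240 > 160
Round 3 — N12 seizes.
  N12 sheds 240 L/s to N24: 240 each.
    N24: 50+240 = 290 > 90
Round 4 — N24 seizes.
  N24 sheds 290 L/s: no online neighbours, lost.
No further seizures.

never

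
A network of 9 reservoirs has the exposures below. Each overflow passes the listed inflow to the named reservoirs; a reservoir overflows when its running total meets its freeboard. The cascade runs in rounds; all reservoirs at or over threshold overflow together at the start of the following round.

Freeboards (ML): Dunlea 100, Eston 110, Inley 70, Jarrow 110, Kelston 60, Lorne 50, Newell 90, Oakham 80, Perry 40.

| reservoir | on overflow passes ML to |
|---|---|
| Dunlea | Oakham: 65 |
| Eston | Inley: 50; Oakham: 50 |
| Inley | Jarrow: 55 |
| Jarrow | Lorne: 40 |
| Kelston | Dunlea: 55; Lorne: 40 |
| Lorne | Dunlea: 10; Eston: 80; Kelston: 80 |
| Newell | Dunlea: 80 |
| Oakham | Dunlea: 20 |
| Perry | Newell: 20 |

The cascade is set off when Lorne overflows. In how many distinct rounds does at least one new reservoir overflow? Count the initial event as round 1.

2

Round 1 — Lorne overflows (initial).
  Dunlea: +10 → 10 < 100
  Eston: +80 → 80 < 110
  Kelston: +80 → 80 ≥ 60
Round 2 — Kelston overflows.
  Dunlea: +55 → 65 < 100
No further overflows.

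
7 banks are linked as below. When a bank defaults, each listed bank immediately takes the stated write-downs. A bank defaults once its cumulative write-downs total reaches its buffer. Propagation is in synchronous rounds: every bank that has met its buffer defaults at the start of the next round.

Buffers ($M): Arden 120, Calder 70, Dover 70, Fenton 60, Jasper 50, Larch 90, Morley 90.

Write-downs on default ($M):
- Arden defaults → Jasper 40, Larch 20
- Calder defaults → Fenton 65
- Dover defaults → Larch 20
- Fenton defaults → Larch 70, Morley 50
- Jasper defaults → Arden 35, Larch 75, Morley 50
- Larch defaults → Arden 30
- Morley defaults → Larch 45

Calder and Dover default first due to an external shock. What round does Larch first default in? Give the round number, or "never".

Round 1 — Calder, Dover default (initial).
  Fenton: +65 → 65 ≥ 60
  Larch: +20 → 20 < 90
Round 2 — Fenton defaults.
  Larch: +70 → 90 ≥ 90
  Morley: +50 → 50 < 90
Round 3 — Larch defaults.
  Arden: +30 → 30 < 120
No further defaults.

3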